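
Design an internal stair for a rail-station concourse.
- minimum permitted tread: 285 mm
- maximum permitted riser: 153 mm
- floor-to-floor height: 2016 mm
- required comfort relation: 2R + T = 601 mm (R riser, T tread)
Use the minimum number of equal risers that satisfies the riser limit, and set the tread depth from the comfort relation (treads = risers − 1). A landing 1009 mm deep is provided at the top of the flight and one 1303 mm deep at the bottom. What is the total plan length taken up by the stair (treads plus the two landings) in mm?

6381 mm

2016 / 153 = 13.18, so 14 risers are needed.
Riser R = 2016 / 14 = 144 mm, within the 153 mm limit.
From 2R + T = 601: T = 601 − 288 = 313 mm.
Treads = 14 − 1 = 13; going = 13 × 313 = 4069 mm.
Add landings: 4069 + 1009 + 1303 = 6381 mm.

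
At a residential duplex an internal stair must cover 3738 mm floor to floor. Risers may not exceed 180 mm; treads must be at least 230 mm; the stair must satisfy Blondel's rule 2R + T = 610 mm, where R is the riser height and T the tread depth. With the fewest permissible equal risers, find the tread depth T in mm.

At most 180 each: 3738/180 = 20.77, giving 21 risers.
R = 3738 ÷ 21 = 178 mm.
Tread T = 610 − 2 × 178 = 254 mm (≥ 230 mm).

254 mm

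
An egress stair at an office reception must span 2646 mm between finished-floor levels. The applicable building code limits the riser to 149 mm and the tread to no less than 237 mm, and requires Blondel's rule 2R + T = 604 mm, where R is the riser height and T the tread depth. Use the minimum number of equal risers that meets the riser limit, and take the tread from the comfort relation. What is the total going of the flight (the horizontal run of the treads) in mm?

5270 mm

2646 / 149 = 17.76, so 18 risers are needed.
R = 2646 ÷ 18 = 147 mm.
Tread T = 604 − 2 × 147 = 310 mm (≥ 237 mm).
18 risers give 17 treads; going = 17 × 310 = 5270 mm.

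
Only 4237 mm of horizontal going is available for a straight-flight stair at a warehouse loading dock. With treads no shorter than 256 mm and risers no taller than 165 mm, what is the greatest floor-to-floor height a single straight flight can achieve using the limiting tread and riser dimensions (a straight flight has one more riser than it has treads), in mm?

4237 / 256 = 16.55, so 16 treads fit.
Risers = treads + 1 = 17.
Maximum height = 17 × 165 = 2805 mm.

2805 mm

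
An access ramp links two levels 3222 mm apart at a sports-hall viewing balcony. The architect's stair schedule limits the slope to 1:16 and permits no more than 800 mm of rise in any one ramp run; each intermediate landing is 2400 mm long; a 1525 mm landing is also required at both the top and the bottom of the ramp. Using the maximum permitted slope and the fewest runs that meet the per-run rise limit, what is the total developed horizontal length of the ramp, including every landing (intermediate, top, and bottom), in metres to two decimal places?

64.20 m

⌈3222/800⌉ = 5 ramp runs. That means 4 intermediate landings.
Horizontal run for 3222 mm of rise at 1:16 is 3222 × 16 = 51552 mm.
Intermediate landings: 4 × 2400 = 9600 mm.
Top and bottom landings: 2 × 1525 = 3050 mm.
Total = 51552 + 9600 + 3050 = 64202 mm.
= 64.20 m.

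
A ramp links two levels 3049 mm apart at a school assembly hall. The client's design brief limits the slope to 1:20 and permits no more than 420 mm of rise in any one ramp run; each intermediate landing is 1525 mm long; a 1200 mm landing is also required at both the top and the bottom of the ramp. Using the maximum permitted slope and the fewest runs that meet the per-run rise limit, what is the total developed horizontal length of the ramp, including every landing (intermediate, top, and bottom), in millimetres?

74055 mm

⌈3049/420⌉ = 8 ramp runs. That means 7 intermediate landings.
Ramp run (horizontal) at 1:20: 3049 × 20 = 60980 mm.
Intermediate landings: 7 × 1525 = 10675 mm.
Top and bottom landings: 2 × 1200 = 2400 mm.
Total = 60980 + 10675 + 2400 = 74055 mm.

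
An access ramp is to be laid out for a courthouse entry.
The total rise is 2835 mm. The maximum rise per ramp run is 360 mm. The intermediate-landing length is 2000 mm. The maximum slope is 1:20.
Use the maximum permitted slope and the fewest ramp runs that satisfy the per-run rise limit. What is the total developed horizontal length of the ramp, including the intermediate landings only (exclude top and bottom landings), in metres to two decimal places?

2835 / 360 = 7.88, so 8 ramp runs are needed. That means 7 intermediate landings.
Horizontal run for 2835 mm of rise at 1:20 is 2835 × 20 = 56700 mm.
Intermediate landings: 7 × 2000 = 14000 mm.
Total developed length = 56700 + 14000 = 70700 mm.
= 70.70 m.

70.70 m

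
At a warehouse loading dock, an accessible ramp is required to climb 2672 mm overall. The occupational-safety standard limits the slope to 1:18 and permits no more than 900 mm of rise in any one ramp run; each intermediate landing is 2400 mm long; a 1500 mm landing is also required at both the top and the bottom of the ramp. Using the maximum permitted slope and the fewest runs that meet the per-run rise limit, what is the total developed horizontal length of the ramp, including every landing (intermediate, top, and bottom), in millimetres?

55896 mm

⌈2672/900⌉ = 3 ramp runs. That means 2 intermediate landings.
Horizontal run for 2672 mm of rise at 1:18 is 2672 × 18 = 48096 mm.
2 intermediate landings contribute 2 × 2400 = 4800 mm.
Top and bottom landings: 2 × 1500 = 3000 mm.
Total = 48096 + 4800 + 3000 = 55896 mm.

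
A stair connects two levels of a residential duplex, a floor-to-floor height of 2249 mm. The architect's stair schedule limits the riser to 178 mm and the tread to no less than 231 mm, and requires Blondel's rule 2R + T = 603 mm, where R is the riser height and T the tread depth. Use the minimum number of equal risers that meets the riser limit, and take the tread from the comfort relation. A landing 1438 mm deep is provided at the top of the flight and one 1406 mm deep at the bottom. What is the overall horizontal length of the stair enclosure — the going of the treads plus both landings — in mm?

At most 178 each: 2249/178 = 12.63, giving 13 risers.
R = 2249 ÷ 13 = 173 mm.
T = 603 − 2·173 = 257 mm, which satisfies the 231 mm minimum.
13 risers give 12 treads; going = 12 × 257 = 3084 mm.
Enclosure = 3084 + 1438 + 1406 = 5928 mm.

5928 mm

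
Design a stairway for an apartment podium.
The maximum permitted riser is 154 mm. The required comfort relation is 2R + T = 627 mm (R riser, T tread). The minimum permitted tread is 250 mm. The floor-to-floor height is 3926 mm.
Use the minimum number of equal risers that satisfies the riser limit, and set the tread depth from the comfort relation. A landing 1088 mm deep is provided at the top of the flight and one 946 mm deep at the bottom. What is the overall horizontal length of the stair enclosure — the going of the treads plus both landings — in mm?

3926 / 154 = 25.49, so 26 risers are needed.
R = 3926 ÷ 26 = 151 mm.
Tread T = 627 − 2 × 151 = 325 mm (≥ 250 mm).
Treads = 26 − 1 = 25; going = 25 × 325 = 8125 mm.
Add landings: 8125 + 1088 + 946 = 10159 mm.

10159 mm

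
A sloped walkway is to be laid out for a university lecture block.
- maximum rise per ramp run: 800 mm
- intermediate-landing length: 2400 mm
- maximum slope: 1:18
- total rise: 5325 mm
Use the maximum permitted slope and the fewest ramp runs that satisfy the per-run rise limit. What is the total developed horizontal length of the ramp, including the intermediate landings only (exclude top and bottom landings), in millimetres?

110250 mm

⌈5325/800⌉ = 7 ramp runs. That means 6 intermediate landings.
Ramp run (horizontal) at 1:18: 5325 × 18 = 95850 mm.
6 intermediate landings contribute 6 × 2400 = 14400 mm.
Total developed length = 95850 + 14400 = 110250 mm.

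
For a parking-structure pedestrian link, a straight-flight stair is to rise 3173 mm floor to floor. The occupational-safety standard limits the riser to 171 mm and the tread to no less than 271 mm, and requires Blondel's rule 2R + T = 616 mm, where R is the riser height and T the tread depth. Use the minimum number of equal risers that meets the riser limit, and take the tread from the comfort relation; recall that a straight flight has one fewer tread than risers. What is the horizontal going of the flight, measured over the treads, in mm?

3173 / 171 = 18.56, so 19 risers are needed.
Riser R = 3173 / 19 = 167 mm, within the 171 mm limit.
T = 616 − 2·167 = 282 mm, which satisfies the 271 mm minimum.
Going = (19 − 1) × 282 = 5076 mm.

5076 mm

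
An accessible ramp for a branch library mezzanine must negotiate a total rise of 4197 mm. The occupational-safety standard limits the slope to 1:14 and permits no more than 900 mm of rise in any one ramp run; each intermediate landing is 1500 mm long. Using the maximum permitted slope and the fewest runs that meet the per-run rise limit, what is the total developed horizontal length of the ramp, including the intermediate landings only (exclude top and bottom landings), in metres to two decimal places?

64.76 m

4197 / 900 = 4.66, so 5 ramp runs are needed. That means 4 intermediate landings.
Ramp run (horizontal) at 1:14: 4197 × 14 = 58758 mm.
Intermediate landings: 4 × 1500 = 6000 mm.
Total developed length = 58758 + 6000 = 64758 mm.
= 64.76 m.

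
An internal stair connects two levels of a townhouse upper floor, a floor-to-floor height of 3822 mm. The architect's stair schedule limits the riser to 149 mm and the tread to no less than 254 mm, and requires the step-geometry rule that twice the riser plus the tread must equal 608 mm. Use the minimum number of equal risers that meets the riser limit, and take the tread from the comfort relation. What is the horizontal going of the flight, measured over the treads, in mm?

7850 mm

⌈3822/149⌉ = 26 risers.
Riser R = 3822 / 26 = 147 mm, within the 149 mm limit.
From 2R + T = 608: T = 608 − 294 = 314 mm.
Treads = 26 − 1 = 25; going = 25 × 314 = 7850 mm.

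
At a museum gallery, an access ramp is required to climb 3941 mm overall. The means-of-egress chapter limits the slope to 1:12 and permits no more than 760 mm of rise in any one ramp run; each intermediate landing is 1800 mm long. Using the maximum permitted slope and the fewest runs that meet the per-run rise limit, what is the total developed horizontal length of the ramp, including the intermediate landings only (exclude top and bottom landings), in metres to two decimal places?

3941 / 760 = 5.186 → round up to 6 ramp runs. That means 5 intermediate landings.
Horizontal run for 3941 mm of rise at 1:12 is 3941 × 12 = 47292 mm.
Intermediate landings: 5 × 1800 = 9000 mm.
Total developed length = 47292 + 9000 = 56292 mm.
= 56.29 m.

56.29 m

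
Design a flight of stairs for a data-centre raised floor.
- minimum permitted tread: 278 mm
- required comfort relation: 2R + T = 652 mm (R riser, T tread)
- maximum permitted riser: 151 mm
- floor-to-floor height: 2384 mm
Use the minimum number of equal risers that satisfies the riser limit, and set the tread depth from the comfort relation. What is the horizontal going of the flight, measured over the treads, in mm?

5310 mm

At most 151 each: 2384/151 = 15.79, giving 16 risers.
R = 2384 ÷ 16 = 149 mm.
Tread T = 652 − 2 × 149 = 354 mm (≥ 278 mm).
16 risers give 15 treads; going = 15 × 354 = 5310 mm.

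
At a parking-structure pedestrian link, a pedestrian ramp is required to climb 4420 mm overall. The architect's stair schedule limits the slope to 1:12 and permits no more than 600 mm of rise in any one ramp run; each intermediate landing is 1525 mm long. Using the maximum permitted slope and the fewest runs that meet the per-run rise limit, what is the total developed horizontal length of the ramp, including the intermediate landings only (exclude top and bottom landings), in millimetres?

4420 / 600 = 7.367 → round up to 8 ramp runs. That means 7 intermediate landings.
Horizontal run for 4420 mm of rise at 1:12 is 4420 × 12 = 53040 mm.
Intermediate landings: 7 × 1525 = 10675 mm.
Developed length = 53040 + 10675 = 63715 mm.

63715 mm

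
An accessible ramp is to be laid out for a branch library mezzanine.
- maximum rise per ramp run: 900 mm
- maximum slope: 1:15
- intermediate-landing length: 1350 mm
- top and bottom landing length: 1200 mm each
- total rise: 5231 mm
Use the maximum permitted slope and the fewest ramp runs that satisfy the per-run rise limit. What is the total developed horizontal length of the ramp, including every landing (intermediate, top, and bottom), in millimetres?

At most 900 each: 5231/900 = 5.81, giving 6 ramp runs. That means 5 intermediate landings.
Ramp run (horizontal) at 1:15: 5231 × 15 = 78465 mm.
5 intermediate landings contribute 5 × 1350 = 6750 mm.
Top and bottom landings: 2 × 1200 = 2400 mm.
Total = 78465 + 6750 + 2400 = 87615 mm.

87615 mm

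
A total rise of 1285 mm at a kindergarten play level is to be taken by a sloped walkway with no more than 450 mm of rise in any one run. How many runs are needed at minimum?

3 runs

At most 450 each: 1285/450 = 2.86, giving 3 ramp runs.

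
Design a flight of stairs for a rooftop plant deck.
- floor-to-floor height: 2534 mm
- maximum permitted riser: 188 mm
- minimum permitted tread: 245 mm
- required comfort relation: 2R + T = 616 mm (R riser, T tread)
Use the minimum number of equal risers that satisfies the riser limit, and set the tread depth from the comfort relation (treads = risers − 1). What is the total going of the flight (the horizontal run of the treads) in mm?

3302 mm

2534 / 188 = 13.48, so 14 risers are needed.
Riser R = 2534 / 14 = 181 mm, within the 188 mm limit.
From 2R + T = 616: T = 616 − 362 = 254 mm.
Treads = 14 − 1 = 13; going = 13 × 254 = 3302 mm.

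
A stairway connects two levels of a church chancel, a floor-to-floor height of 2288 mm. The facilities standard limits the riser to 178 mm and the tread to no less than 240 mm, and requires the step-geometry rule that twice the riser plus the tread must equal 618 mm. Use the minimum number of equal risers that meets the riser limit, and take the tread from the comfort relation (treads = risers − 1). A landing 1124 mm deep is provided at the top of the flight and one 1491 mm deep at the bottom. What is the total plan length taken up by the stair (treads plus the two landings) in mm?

5807 mm

2288 / 178 = 12.85, so 13 risers are needed.
Riser R = 2288 / 13 = 176 mm, within the 178 mm limit.
T = 618 − 2·176 = 266 mm, which satisfies the 240 mm minimum.
Treads = 13 − 1 = 12; going = 12 × 266 = 3192 mm.
Enclosure = 3192 + 1124 + 1491 = 5807 mm.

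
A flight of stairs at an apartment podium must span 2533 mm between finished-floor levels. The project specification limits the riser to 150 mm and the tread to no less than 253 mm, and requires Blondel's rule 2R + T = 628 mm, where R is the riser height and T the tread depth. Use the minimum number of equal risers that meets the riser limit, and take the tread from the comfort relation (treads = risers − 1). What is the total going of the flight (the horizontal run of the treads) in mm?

5280 mm

At most 150 each: 2533/150 = 16.89, giving 17 risers.
R = 2533 ÷ 17 = 149 mm.
T = 628 − 2·149 = 330 mm, which satisfies the 253 mm minimum.
Treads = 17 − 1 = 16; going = 16 × 330 = 5280 mm.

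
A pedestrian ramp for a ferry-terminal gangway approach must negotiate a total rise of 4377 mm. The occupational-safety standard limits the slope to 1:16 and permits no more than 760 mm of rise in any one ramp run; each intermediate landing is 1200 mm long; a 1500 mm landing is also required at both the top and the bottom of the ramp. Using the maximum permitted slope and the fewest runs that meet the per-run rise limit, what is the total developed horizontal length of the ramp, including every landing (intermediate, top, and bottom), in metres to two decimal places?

4377 / 760 = 5.759 → round up to 6 ramp runs. That means 5 intermediate landings.
Ramp run (horizontal) at 1:16: 4377 × 16 = 70032 mm.
5 intermediate landings contribute 5 × 1200 = 6000 mm.
Top and bottom landings: 2 × 1500 = 3000 mm.
Total = 70032 + 6000 + 3000 = 79032 mm.
= 79.03 m.

79.03 m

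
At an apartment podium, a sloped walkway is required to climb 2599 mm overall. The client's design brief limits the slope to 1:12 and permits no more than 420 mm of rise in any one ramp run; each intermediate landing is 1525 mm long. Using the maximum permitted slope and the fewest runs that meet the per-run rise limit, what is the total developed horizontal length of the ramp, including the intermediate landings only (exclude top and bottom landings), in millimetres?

40338 mm

⌈2599/420⌉ = 7 ramp runs. That means 6 intermediate landings.
Ramp run (horizontal) at 1:12: 2599 × 12 = 31188 mm.
Intermediate landings: 6 × 1525 = 9150 mm.
Total developed length = 31188 + 9150 = 40338 mm.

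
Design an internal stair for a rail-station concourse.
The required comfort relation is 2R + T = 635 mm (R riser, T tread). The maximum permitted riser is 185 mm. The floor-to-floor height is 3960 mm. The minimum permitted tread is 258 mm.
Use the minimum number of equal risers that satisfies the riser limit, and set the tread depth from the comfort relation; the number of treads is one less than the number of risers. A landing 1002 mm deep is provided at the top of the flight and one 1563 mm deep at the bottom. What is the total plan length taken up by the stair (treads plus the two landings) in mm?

8340 mm

At most 185 each: 3960/185 = 21.41, giving 22 risers.
Riser R = 3960 / 22 = 180 mm, within the 185 mm limit.
Tread T = 635 − 2 × 180 = 275 mm (≥ 258 mm).
Going = (22 − 1) × 275 = 5775 mm.
Add landings: 5775 + 1002 + 1563 = 8340 mm.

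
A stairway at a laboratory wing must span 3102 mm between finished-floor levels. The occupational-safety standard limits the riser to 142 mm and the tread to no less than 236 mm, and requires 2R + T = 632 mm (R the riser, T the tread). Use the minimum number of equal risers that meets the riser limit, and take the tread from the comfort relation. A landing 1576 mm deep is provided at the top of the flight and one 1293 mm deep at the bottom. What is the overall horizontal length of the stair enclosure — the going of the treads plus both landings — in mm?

3102 / 142 = 21.845 → round up to 22 risers.
Each riser is 3102/22 = 141 mm (≤ 142 mm).
T = 632 − 2·141 = 350 mm, which satisfies the 236 mm minimum.
Treads = 22 − 1 = 21; going = 21 × 350 = 7350 mm.
Enclosure = 7350 + 1576 + 1293 = 10219 mm.

10219 mm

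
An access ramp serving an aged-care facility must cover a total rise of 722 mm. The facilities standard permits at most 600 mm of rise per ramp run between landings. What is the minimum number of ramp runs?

722 / 600 = 1.203 → round up to 2 ramp runs.

2 runs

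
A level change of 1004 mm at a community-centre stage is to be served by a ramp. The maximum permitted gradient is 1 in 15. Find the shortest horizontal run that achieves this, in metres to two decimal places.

Run = rise × 15 = 1004 × 15 = 15060 mm.
15060 mm = 15.06 m.

15.06 m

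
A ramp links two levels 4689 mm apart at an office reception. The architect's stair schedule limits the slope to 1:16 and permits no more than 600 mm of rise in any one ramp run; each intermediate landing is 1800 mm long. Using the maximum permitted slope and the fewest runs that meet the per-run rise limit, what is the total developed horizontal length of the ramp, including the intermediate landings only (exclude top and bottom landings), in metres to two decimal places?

87.62 m

At most 600 each: 4689/600 = 7.82, giving 8 ramp runs. That means 7 intermediate landings.
Horizontal run for 4689 mm of rise at 1:16 is 4689 × 16 = 75024 mm.
7 intermediate landings contribute 7 × 1800 = 12600 mm.
Developed length = 75024 + 12600 = 87624 mm.
= 87.62 m.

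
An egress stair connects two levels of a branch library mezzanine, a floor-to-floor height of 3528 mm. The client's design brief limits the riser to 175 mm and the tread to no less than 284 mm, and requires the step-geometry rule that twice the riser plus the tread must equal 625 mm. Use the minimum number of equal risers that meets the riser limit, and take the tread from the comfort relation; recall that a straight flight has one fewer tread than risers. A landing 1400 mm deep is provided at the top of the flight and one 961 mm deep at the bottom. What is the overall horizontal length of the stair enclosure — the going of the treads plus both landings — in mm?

8141 mm

3528 / 175 = 20.16, so 21 risers are needed.
Each riser is 3528/21 = 168 mm (≤ 175 mm).
Tread T = 625 − 2 × 168 = 289 mm (≥ 284 mm).
Going = (21 − 1) × 289 = 5780 mm.
Add landings: 5780 + 1400 + 961 = 8141 mm.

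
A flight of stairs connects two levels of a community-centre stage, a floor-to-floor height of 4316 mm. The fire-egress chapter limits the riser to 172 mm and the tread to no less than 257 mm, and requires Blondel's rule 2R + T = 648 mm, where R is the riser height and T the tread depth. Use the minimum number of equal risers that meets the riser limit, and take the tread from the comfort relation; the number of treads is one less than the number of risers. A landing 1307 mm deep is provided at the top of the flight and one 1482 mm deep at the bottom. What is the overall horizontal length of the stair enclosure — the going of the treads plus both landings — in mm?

⌈4316/172⌉ = 26 risers.
Riser R = 4316 / 26 = 166 mm, within the 172 mm limit.
Tread T = 648 − 2 × 166 = 316 mm (≥ 257 mm).
Treads = 26 − 1 = 25; going = 25 × 316 = 7900 mm.
Add landings: 7900 + 1307 + 1482 = 10689 mm.

10689 mm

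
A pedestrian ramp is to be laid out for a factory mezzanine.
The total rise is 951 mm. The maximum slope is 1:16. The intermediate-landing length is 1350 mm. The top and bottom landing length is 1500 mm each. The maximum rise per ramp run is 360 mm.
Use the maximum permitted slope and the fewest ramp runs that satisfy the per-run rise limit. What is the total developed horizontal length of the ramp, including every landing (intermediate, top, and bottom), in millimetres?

At most 360 each: 951/360 = 2.64, giving 3 ramp runs. That means 2 intermediate landings.
Ramp run (horizontal) at 1:16: 951 × 16 = 15216 mm.
Intermediate landings: 2 × 1350 = 2700 mm.
Top and bottom landings: 2 × 1500 = 3000 mm.
Total = 15216 + 2700 + 3000 = 20916 mm.

20916 mm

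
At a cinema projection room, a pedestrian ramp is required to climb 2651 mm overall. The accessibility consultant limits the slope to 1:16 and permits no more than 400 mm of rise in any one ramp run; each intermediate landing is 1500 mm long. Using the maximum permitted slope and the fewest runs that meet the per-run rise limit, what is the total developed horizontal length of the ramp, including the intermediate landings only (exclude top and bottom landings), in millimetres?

2651 / 400 = 6.63, so 7 ramp runs are needed. That means 6 intermediate landings.
Ramp run (horizontal) at 1:16: 2651 × 16 = 42416 mm.
6 intermediate landings contribute 6 × 1500 = 9000 mm.
Total developed length = 42416 + 9000 = 51416 mm.

51416 mm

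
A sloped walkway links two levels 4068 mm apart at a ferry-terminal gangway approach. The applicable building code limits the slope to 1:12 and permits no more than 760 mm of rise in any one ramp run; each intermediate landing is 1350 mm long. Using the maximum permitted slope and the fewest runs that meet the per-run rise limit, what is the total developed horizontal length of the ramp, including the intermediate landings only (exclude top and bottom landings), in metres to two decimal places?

4068 / 760 = 5.35, so 6 ramp runs are needed. That means 5 intermediate landings.
Ramp run (horizontal) at 1:12: 4068 × 12 = 48816 mm.
5 intermediate landings contribute 5 × 1350 = 6750 mm.
Total developed length = 48816 + 6750 = 55566 mm.
= 55.57 m.

55.57 m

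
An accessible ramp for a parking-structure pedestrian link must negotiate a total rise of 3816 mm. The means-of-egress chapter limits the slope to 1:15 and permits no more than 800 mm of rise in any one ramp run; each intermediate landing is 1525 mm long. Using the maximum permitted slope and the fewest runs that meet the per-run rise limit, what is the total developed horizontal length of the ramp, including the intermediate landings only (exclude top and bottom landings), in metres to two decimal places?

3816 / 800 = 4.77, so 5 ramp runs are needed. That means 4 intermediate landings.
Horizontal run for 3816 mm of rise at 1:15 is 3816 × 15 = 57240 mm.
Intermediate landings: 4 × 1525 = 6100 mm.
Developed length = 57240 + 6100 = 63340 mm.
= 63.34 m.

63.34 m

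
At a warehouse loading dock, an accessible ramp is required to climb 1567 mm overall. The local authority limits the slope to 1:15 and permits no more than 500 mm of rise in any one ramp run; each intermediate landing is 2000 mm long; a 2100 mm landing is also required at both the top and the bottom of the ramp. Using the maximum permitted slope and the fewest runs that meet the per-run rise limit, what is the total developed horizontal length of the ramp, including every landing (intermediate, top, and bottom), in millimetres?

1567 / 500 = 3.13, so 4 ramp runs are needed. That means 3 intermediate landings.
Horizontal run for 1567 mm of rise at 1:15 is 1567 × 15 = 23505 mm.
Intermediate landings: 3 × 2000 = 6000 mm.
Top and bottom landings: 2 × 2100 = 4200 mm.
Total = 23505 + 6000 + 4200 = 33705 mm.

33705 mm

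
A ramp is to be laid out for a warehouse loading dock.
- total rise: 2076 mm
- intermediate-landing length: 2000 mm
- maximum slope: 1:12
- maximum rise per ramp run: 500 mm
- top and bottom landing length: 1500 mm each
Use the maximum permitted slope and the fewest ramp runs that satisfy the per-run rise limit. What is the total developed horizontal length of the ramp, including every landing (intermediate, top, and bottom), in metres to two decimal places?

35.91 m

2076 / 500 = 4.15, so 5 ramp runs are needed. That means 4 intermediate landings.
Ramp run (horizontal) at 1:12: 2076 × 12 = 24912 mm.
Intermediate landings: 4 × 2000 = 8000 mm.
Top and bottom landings: 2 × 1500 = 3000 mm.
Total = 24912 + 8000 + 3000 = 35912 mm.
= 35.91 m.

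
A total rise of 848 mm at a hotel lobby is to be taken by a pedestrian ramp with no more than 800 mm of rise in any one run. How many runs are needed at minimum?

2 runs

At most 800 each: 848/800 = 1.06, giving 2 ramp runs.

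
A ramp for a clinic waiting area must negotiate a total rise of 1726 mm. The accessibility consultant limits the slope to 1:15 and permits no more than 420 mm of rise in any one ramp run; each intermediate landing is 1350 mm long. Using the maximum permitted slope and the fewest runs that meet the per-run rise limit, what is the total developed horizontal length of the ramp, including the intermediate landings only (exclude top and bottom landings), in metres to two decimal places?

31.29 m

⌈1726/420⌉ = 5 ramp runs. That means 4 intermediate landings.
Horizontal run for 1726 mm of rise at 1:15 is 1726 × 15 = 25890 mm.
Intermediate landings: 4 × 1350 = 5400 mm.
Total developed length = 25890 + 5400 = 31290 mm.
= 31.29 m.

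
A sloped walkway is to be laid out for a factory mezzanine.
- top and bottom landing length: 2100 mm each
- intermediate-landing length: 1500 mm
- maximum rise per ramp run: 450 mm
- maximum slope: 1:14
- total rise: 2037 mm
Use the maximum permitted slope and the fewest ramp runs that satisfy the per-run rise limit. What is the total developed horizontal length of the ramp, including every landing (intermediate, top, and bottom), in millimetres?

38718 mm

At most 450 each: 2037/450 = 4.53, giving 5 ramp runs. That means 4 intermediate landings.
Ramp run (horizontal) at 1:14: 2037 × 14 = 28518 mm.
4 intermediate landings contribute 4 × 1500 = 6000 mm.
Top and bottom landings: 2 × 2100 = 4200 mm.
Total = 28518 + 6000 + 4200 = 38718 mm.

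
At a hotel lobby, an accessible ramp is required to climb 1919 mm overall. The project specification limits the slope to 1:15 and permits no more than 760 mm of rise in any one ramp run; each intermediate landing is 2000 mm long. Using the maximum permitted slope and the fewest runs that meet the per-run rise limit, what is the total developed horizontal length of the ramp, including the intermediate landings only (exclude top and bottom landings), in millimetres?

At most 760 each: 1919/760 = 2.52, giving 3 ramp runs. That means 2 intermediate landings.
Ramp run (horizontal) at 1:15: 1919 × 15 = 28785 mm.
Intermediate landings: 2 × 2000 = 4000 mm.
Total developed length = 28785 + 4000 = 32785 mm.

32785 mm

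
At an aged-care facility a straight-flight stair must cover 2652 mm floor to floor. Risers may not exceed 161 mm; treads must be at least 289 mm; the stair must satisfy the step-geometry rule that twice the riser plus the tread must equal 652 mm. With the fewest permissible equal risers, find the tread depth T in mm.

340 mm

2652 / 161 = 16.472 → round up to 17 risers.
Each riser is 2652/17 = 156 mm (≤ 161 mm).
T = 652 − 2·156 = 340 mm, which satisfies the 289 mm minimum.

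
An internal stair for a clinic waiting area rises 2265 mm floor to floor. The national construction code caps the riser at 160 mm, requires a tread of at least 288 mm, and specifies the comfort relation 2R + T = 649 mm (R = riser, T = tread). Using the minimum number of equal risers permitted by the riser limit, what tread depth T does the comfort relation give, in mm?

At most 160 each: 2265/160 = 14.16, giving 15 risers.
Each riser is 2265/15 = 151 mm (≤ 160 mm).
From 2R + T = 649: T = 649 − 302 = 347 mm.

347 mm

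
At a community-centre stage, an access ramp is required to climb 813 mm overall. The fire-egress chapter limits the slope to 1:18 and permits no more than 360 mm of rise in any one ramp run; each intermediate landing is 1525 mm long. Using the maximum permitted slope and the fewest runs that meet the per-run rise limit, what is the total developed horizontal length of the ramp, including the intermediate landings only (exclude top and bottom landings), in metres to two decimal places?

17.68 m

At most 360 each: 813/360 = 2.26, giving 3 ramp runs. That means 2 intermediate landings.
Ramp run (horizontal) at 1:18: 813 × 18 = 14634 mm.
2 intermediate landings contribute 2 × 1525 = 3050 mm.
Developed length = 14634 + 3050 = 17684 mm.
= 17.68 m.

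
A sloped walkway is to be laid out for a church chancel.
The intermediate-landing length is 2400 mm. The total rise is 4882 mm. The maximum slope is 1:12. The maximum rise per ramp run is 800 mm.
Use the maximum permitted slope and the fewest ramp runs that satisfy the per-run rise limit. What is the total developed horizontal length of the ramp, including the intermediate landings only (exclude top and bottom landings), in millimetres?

72984 mm

At most 800 each: 4882/800 = 6.10, giving 7 ramp runs. That means 6 intermediate landings.
Horizontal run for 4882 mm of rise at 1:12 is 4882 × 12 = 58584 mm.
6 intermediate landings contribute 6 × 2400 = 14400 mm.
Developed length = 58584 + 14400 = 72984 mm.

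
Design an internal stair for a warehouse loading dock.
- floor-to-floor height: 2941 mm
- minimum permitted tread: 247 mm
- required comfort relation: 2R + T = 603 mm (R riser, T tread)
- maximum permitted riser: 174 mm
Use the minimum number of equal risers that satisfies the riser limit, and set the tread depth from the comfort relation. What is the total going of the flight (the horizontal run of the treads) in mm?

2941 / 174 = 16.902 → round up to 17 risers.
R = 2941 ÷ 17 = 173 mm.
T = 603 − 2·173 = 257 mm, which satisfies the 247 mm minimum.
17 risers give 16 treads; going = 16 × 257 = 4112 mm.

4112 mm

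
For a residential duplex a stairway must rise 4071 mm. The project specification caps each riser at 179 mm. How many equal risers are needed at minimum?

At most 179 each: 4071/179 = 22.74, giving 23 risers.

23 risers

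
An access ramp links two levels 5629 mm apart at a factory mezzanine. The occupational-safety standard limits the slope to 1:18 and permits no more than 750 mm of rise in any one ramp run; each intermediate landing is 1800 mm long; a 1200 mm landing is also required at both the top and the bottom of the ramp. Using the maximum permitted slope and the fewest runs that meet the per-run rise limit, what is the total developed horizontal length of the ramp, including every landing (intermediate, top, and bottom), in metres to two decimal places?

5629 / 750 = 7.51, so 8 ramp runs are needed. That means 7 intermediate landings.
Horizontal run for 5629 mm of rise at 1:18 is 5629 × 18 = 101322 mm.
7 intermediate landings contribute 7 × 1800 = 12600 mm.
Top and bottom landings: 2 × 1200 = 2400 mm.
Total = 101322 + 12600 + 2400 = 116322 mm.
= 116.32 m.

116.32 m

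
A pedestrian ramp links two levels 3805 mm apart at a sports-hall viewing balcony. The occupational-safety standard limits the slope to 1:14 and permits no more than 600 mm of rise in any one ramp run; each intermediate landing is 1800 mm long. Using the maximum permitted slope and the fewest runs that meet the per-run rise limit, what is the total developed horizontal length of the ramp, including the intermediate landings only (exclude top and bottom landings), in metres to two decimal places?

64.07 m

At most 600 each: 3805/600 = 6.34, giving 7 ramp runs. That means 6 intermediate landings.
Ramp run (horizontal) at 1:14: 3805 × 14 = 53270 mm.
Intermediate landings: 6 × 1800 = 10800 mm.
Developed length = 53270 + 10800 = 64070 mm.
= 64.07 m.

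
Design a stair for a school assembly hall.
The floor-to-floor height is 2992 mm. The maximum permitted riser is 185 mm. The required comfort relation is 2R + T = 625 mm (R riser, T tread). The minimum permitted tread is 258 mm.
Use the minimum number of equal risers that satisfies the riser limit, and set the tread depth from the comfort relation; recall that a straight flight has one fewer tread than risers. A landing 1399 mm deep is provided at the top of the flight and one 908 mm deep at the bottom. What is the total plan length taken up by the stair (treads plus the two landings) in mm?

2992 / 185 = 16.17, so 17 risers are needed.
Riser R = 2992 / 17 = 176 mm, within the 185 mm limit.
From 2R + T = 625: T = 625 − 352 = 273 mm.
Treads = 17 − 1 = 16; going = 16 × 273 = 4368 mm.
Enclosure = 4368 + 1399 + 908 = 6675 mm.

6675 mm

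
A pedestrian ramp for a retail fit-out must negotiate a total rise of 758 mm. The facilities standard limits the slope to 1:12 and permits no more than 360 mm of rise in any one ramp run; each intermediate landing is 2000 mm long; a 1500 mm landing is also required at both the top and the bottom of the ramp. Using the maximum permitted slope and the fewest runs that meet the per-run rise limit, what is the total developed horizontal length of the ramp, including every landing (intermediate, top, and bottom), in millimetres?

758 / 360 = 2.11, so 3 ramp runs are needed. That means 2 intermediate landings.
Horizontal run for 758 mm of rise at 1:12 is 758 × 12 = 9096 mm.
2 intermediate landings contribute 2 × 2000 = 4000 mm.
Top and bottom landings: 2 × 1500 = 3000 mm.
Total = 9096 + 4000 + 3000 = 16096 mm.

16096 mm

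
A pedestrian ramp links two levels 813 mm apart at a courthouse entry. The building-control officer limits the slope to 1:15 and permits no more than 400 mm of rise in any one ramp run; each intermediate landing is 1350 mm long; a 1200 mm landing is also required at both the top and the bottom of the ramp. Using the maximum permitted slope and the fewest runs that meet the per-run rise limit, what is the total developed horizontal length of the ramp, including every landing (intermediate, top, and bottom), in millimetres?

17295 mm

⌈813/400⌉ = 3 ramp runs. That means 2 intermediate landings.
Ramp run (horizontal) at 1:15: 813 × 15 = 12195 mm.
Intermediate landings: 2 × 1350 = 2700 mm.
Top and bottom landings: 2 × 1200 = 2400 mm.
Total = 12195 + 2700 + 2400 = 17295 mm.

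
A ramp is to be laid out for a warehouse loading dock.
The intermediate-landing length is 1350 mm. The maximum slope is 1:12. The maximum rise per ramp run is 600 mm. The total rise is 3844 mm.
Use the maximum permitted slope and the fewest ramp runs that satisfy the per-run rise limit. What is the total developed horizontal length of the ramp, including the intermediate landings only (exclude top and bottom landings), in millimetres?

3844 / 600 = 6.407 → round up to 7 ramp runs. That means 6 intermediate landings.
Ramp run (horizontal) at 1:12: 3844 × 12 = 46128 mm.
6 intermediate landings contribute 6 × 1350 = 8100 mm.
Total developed length = 46128 + 8100 = 54228 mm.

54228 mm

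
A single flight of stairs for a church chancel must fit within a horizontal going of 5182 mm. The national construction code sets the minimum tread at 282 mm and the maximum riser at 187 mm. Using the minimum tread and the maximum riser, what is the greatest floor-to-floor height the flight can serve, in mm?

Treads that fit: ⌊5182 / 282⌋ = 18.
Risers = treads + 1 = 19.
Maximum height = 19 × 187 = 3553 mm.

3553 mm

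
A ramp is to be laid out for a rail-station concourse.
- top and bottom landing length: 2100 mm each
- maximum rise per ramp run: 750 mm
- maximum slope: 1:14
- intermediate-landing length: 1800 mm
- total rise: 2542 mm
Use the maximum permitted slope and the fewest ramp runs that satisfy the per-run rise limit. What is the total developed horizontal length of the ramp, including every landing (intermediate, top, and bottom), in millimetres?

At most 750 each: 2542/750 = 3.39, giving 4 ramp runs. That means 3 intermediate landings.
Ramp run (horizontal) at 1:14: 2542 × 14 = 35588 mm.
Intermediate landings: 3 × 1800 = 5400 mm.
Top and bottom landings: 2 × 2100 = 4200 mm.
Total = 35588 + 5400 + 4200 = 45188 mm.

45188 mm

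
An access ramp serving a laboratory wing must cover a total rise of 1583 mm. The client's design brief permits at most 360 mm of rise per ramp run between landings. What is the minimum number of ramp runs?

1583 / 360 = 4.397 → round up to 5 ramp runs.

5 runs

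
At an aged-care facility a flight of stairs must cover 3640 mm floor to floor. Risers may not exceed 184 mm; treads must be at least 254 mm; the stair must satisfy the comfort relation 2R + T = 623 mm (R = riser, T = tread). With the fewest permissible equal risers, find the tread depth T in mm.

259 mm

3640 / 184 = 19.783 → round up to 20 risers.
Each riser is 3640/20 = 182 mm (≤ 184 mm).
From 2R + T = 623: T = 623 − 364 = 259 mm.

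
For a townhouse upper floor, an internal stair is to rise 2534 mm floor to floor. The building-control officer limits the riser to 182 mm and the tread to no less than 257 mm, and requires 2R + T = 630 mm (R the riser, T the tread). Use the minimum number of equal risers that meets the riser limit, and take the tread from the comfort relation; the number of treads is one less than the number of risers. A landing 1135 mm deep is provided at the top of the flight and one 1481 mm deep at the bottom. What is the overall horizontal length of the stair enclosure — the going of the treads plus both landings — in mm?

6100 mm

2534 / 182 = 13.923 → round up to 14 risers.
R = 2534 ÷ 14 = 181 mm.
T = 630 − 2·181 = 268 mm, which satisfies the 257 mm minimum.
Treads = 14 − 1 = 13; going = 13 × 268 = 3484 mm.
Add landings: 3484 + 1135 + 1481 = 6100 mm.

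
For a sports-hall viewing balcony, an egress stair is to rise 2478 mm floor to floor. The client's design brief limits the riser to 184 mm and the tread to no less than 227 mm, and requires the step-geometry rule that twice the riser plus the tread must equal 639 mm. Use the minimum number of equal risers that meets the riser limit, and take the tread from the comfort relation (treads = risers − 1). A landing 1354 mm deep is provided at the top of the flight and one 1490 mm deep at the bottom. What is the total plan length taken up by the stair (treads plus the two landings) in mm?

2478 / 184 = 13.47, so 14 risers are needed.
R = 2478 ÷ 14 = 177 mm.
T = 639 − 2·177 = 285 mm, which satisfies the 227 mm minimum.
Going = (14 − 1) × 285 = 3705 mm.
Add landings: 3705 + 1354 + 1490 = 6549 mm.

6549 mm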